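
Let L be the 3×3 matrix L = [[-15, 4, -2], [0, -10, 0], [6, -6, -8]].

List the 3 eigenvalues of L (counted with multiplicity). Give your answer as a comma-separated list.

-12, -11, -10

Set up det(rI - L) = 0.
Expanding the 3×3 determinant: p(r) = r^3 + 33r^2 + 362r + 1320.
Try r = -10: p(-10) = 0, so -10 is a root.
Dividing by (r + 10) leaves r^2 + 23r + 132.
The quadratic factors as (r + 12)·(r + 11).
Eigenvalues: -12, -11, -10.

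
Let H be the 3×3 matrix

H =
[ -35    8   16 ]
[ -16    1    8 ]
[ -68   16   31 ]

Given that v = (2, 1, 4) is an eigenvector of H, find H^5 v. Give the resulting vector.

(2, 1, 4)

First find the eigenvalue: Hv = (2, 1, 4) = 1·(2, 1, 4), so λ = 1.
Then H^5 v = λ^5·v = 1^5·(2, 1, 4) = 1·(2, 1, 4) = (2, 1, 4).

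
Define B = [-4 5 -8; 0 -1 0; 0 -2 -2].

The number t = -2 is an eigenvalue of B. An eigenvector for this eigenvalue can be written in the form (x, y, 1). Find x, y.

We need (B + 2I)v = 0.
B + 2I = [[-2, 5, -8], [0, 1, 0], [0, -2, 0]].
Row 1: (-2)·x + (5)·y + (-8)·1 = 0
Row 2: (0)·x + (1)·y + (0)·1 = 0
Row 3: (0)·x + (-2)·y + (0)·1 = 0
Solving gives x = -4, y = 0.
Check: B·(-4, 0, 1) = (8, 0, -2) = -2·(-4, 0, 1).

-4, 0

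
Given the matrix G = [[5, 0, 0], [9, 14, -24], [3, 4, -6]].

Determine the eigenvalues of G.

Set up det(lambda·I - G) = 0.
Cofactor expansion gives p(lambda) = lambda^3 - 13·lambda^2 + 52·lambda - 60.
Rational-root test: lambda = 5 gives p(5) = 0.
Factor out (lambda - 5): p(lambda) = (lambda - 5)·(lambda^2 - 8·lambda + 12).
The quadratic factors as (lambda - 2)·(lambda - 6).
Eigenvalues: 2, 5, 6.

2, 5, 6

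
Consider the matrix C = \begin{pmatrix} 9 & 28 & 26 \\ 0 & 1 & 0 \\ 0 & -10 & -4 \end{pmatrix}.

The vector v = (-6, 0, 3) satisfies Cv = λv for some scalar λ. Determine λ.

-4

Compute Cv: C·(-6, 0, 3) = (24, 0, -12).
Since Cv = λv, compare component 1: 24 = λ·-6, so λ = -4.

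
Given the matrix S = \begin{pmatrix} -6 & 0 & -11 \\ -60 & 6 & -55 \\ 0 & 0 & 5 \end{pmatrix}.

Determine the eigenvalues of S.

-6, 5, 6

The characteristic polynomial is p(r) = det(rI - S).
Expanding along the first row, p(r) = r^3 - 5r^2 - 36r + 180.
Try r = 5: p(5) = 0, so 5 is a root.
Dividing by (r - 5) leaves r^2 - 36.
The quadratic factors as (r + 6)·(r - 6).
Eigenvalues: -6, 5, 6.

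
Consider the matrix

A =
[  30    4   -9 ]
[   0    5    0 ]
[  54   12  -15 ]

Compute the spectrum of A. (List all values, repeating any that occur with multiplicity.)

Set up det(sI - A) = 0.
Expanding along the first row, p(s) = s^3 - 20s^2 + 111s - 180.
Rational-root test: s = 3 gives p(3) = 0.
Factor out (s - 3): p(s) = (s - 3)·(s^2 - 17s + 60).
The quadratic factors as (s - 5)·(s - 12).
Eigenvalues: 3, 5, 12.

3, 5, 12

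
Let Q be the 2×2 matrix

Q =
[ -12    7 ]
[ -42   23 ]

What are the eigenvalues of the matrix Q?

det(Q - λI) = (-12 - λ)(23 - λ) - (7)·(-42) = λ^2 - 11λ + 18.
This factors as (λ - 2)·(λ - 9) = 0.
Eigenvalues: 2, 9.

2, 9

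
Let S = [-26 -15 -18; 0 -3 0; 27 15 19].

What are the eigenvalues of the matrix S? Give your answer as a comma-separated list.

-8, -3, 1

Set up det(λI - S) = 0.
Expanding along the first row, p(λ) = λ^3 + 10λ^2 + 13λ - 24.
Rational-root test: λ = 1 gives p(1) = 0.
Factor out (λ - 1): p(λ) = (λ - 1)·(λ^2 + 11λ + 24).
The quadratic factors as (λ + 8)·(λ + 3).
Eigenvalues: -8, -3, 1.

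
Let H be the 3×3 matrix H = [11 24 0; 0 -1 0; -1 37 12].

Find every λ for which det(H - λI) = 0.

The characteristic polynomial is p(λ) = det(λI - H).
Cofactor expansion gives p(λ) = λ^3 - 22λ^2 + 109λ + 132.
Try λ = -1: p(-1) = 0, so -1 is a root.
Dividing by (λ + 1) leaves λ^2 - 23λ + 132.
The quadratic factors as (λ - 11)·(λ - 12).
Eigenvalues: -1, 11, 12.

-1, 11, 12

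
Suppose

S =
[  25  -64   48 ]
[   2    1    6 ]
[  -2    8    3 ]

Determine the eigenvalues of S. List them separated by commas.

9, 9, 11

Set up det(μI - S) = 0.
Expanding along the first row, p(μ) = μ^3 - 29μ^2 + 279μ - 891.
Try μ = 9: p(9) = 0, so 9 is a root.
Dividing by (μ - 9) leaves μ^2 - 20μ + 99.
The quadratic factors as (μ - 9)·(μ - 11).
Eigenvalues: 9, 9, 11.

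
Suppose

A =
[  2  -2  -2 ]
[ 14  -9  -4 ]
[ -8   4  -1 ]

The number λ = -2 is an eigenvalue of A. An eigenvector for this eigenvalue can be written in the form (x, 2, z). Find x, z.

We need (A + 2I)v = 0.
A + 2I = [[4, -2, -2], [14, -7, -4], [-8, 4, 1]].
Row 1: (4)·x + (-2)·2 + (-2)·z = 0
Row 2: (14)·x + (-7)·2 + (-4)·z = 0
Row 3: (-8)·x + (4)·2 + (1)·z = 0
Solving gives x = 1, z = 0.
Check: A·(1, 2, 0) = (-2, -4, 0) = -2·(1, 2, 0).

1, 0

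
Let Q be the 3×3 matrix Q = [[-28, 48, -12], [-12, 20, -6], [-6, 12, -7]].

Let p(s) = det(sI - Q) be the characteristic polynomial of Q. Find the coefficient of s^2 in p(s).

The coefficient of s^2 of det(sI - Q) is −trace(Q).
trace(Q) = (-28) + (20) + (-7) = -15, so the coefficient is 15.

15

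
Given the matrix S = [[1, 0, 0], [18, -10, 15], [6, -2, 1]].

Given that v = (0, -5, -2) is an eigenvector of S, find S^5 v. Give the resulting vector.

First find the eigenvalue: Sv = (0, 20, 8) = -4·(0, -5, -2), so λ = -4.
Then S^5 v = λ^5·v = (-4)^5·(0, -5, -2) = -1024·(0, -5, -2) = (0, 5120, 2048).

(0, 5120, 2048)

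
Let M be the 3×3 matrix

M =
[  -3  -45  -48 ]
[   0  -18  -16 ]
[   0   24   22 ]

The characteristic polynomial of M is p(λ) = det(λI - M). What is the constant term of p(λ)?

-36

p(λ) = λ^3 - λ^2 - 24λ - 36.
The constant term is -36.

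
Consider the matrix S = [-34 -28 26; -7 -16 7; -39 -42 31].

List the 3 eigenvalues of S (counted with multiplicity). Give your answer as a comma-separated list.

-9, -8, -2

The characteristic polynomial is p(μ) = det(μI - S).
Expanding along the first row, p(μ) = μ^3 + 19μ^2 + 106μ + 144.
Try μ = -2: p(-2) = 0, so -2 is a root.
Factor out (μ + 2): p(μ) = (μ + 2)·(μ^2 + 17μ + 72).
The quadratic factors as (μ + 9)·(μ + 8).
Eigenvalues: -9, -8, -2.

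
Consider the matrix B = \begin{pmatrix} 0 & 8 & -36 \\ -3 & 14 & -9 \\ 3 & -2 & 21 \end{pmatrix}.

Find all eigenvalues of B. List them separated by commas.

Set up det(λI - B) = 0.
Expanding along the first row, p(λ) = λ^3 - 35λ^2 + 408λ - 1584.
Try λ = 12: p(12) = 0, so 12 is a root.
Factor out (λ - 12): p(λ) = (λ - 12)·(λ^2 - 23λ + 132).
The quadratic factors as (λ - 11)·(λ - 12).
Eigenvalues: 11, 12, 12.

11, 12, 12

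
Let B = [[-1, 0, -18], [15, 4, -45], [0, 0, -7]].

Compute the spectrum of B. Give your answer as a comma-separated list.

Compute the characteristic polynomial p(λ) = det(λI - B).
Expanding along the first row, p(λ) = λ^3 + 4λ^2 - 25λ - 28.
Since p(-7) = 0, λ = -7 is a root.
Dividing by (λ + 7) leaves λ^2 - 3λ - 4.
The quadratic factors as (λ + 1)·(λ - 4).
Eigenvalues: -7, -1, 4.

-7, -1, 4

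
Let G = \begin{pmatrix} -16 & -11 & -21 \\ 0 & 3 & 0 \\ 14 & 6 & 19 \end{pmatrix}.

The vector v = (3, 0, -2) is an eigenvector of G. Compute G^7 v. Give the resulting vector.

(-384, 0, 256)

First find the eigenvalue: Gv = (-6, 0, 4) = -2·(3, 0, -2), so λ = -2.
Then G^7 v = λ^7·v = (-2)^7·(3, 0, -2) = -128·(3, 0, -2) = (-384, 0, 256).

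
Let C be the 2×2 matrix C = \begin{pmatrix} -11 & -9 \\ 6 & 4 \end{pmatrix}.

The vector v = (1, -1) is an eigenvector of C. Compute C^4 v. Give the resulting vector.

(16, -16)

First find the eigenvalue: Cv = (-2, 2) = -2·(1, -1), so λ = -2.
Then C^4 v = λ^4·v = (-2)^4·(1, -1) = 16·(1, -1) = (16, -16).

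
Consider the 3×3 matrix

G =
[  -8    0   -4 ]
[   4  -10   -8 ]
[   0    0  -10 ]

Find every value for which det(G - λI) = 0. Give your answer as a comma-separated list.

The characteristic polynomial is p(λ) = det(λI - G).
Expanding the 3×3 determinant: p(λ) = λ^3 + 28λ^2 + 260λ + 800.
Since p(-8) = 0, λ = -8 is a root.
Dividing by (λ + 8) leaves λ^2 + 20λ + 100.
The quadratic factor is (λ + 10)^2.
Eigenvalues: -10, -10, -8.

-10, -10, -8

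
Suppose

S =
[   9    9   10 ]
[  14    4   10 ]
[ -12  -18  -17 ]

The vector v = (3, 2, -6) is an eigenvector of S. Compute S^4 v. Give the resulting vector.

(1875, 1250, -3750)

First find the eigenvalue: Sv = (-15, -10, 30) = -5·(3, 2, -6), so λ = -5.
Then S^4 v = λ^4·v = (-5)^4·(3, 2, -6) = 625·(3, 2, -6) = (1875, 1250, -3750).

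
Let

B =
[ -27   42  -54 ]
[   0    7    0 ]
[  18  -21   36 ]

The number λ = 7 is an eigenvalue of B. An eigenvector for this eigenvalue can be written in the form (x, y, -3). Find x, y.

6, 1

We need (B - 7I)v = 0.
B - 7I = [[-34, 42, -54], [0, 0, 0], [18, -21, 29]].
Row 1: (-34)·x + (42)·y + (-54)·-3 = 0
Row 2: (0)·x + (0)·y + (0)·-3 = 0
Row 3: (18)·x + (-21)·y + (29)·-3 = 0
Solving gives x = 6, y = 1.
Check: B·(6, 1, -3) = (42, 7, -21) = 7·(6, 1, -3).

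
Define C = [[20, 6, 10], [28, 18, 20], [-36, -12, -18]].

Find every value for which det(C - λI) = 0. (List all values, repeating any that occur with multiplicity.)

Set up det(λI - C) = 0.
Cofactor expansion gives p(λ) = λ^3 - 20λ^2 + 108λ - 144.
Try λ = 2: p(2) = 0, so 2 is a root.
Factor out (λ - 2): p(λ) = (λ - 2)·(λ^2 - 18λ + 72).
The quadratic factors as (λ - 6)·(λ - 12).
Eigenvalues: 2, 6, 12.

2, 6, 12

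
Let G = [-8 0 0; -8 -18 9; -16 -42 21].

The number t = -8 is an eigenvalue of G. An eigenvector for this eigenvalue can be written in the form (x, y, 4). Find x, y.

We need (G + 8I)v = 0.
G + 8I = [[0, 0, 0], [-8, -10, 9], [-16, -42, 29]].
Row 1: (0)·x + (0)·y + (0)·4 = 0
Row 2: (-8)·x + (-10)·y + (9)·4 = 0
Row 3: (-16)·x + (-42)·y + (29)·4 = 0
Solving gives x = 2, y = 2.
Check: G·(2, 2, 4) = (-16, -16, -32) = -8·(2, 2, 4).

2, 2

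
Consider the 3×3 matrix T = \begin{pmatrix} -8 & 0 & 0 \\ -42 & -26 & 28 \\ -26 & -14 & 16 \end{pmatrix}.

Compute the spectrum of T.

-12, -8, 2

The characteristic polynomial is p(lambda) = det(lambda·I - T).
Expanding the 3×3 determinant: p(lambda) = lambda^3 + 18·lambda^2 + 56·lambda - 192.
Try lambda = 2: p(2) = 0, so 2 is a root.
Factor out (lambda - 2): p(lambda) = (lambda - 2)·(lambda^2 + 20·lambda + 96).
The quadratic factors as (lambda + 12)·(lambda + 8).
Eigenvalues: -12, -8, 2.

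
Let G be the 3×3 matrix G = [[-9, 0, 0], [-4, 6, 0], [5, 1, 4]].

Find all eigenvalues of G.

-9, 4, 6

G is lower triangular, so its eigenvalues are the diagonal entries.
Diagonal: -9, 6, 4.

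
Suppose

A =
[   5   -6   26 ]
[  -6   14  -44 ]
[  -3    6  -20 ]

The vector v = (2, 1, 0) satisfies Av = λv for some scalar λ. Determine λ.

2

Compute Av: A·(2, 1, 0) = (4, 2, 0).
Since Av = λv, compare component 1: 4 = λ·2, so λ = 2.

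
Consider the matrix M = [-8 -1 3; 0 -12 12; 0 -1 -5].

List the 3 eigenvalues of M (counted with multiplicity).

-9, -8, -8

Set up det(rI - M) = 0.
Expanding the 3×3 determinant: p(r) = r^3 + 25r^2 + 208r + 576.
Try r = -8: p(-8) = 0, so -8 is a root.
Dividing by (r + 8) leaves r^2 + 17r + 72.
The quadratic factors as (r + 9)·(r + 8).
Eigenvalues: -9, -8, -8.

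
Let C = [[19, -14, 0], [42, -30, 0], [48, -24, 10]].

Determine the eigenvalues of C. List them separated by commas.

Set up det(lambda·I - C) = 0.
Expanding the 3×3 determinant: p(lambda) = lambda^3 + lambda^2 - 92·lambda - 180.
Try lambda = 10: p(10) = 0, so 10 is a root.
Factor out (lambda - 10): p(lambda) = (lambda - 10)·(lambda^2 + 11·lambda + 18).
The quadratic factors as (lambda + 9)·(lambda + 2).
Eigenvalues: -9, -2, 10.

-9, -2, 10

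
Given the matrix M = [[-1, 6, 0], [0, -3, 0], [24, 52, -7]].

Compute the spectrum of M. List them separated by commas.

Compute the characteristic polynomial p(r) = det(rI - M).
Expanding the 3×3 determinant: p(r) = r^3 + 11r^2 + 31r + 21.
Try r = -1: p(-1) = 0, so -1 is a root.
Dividing by (r + 1) leaves r^2 + 10r + 21.
The quadratic factors as (r + 7)·(r + 3).
Eigenvalues: -7, -3, -1.

-7, -3, -1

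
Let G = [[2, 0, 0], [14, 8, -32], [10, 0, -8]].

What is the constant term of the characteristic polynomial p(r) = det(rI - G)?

p(0) = det(0·I − G) = det(−G) = (−1)^3·det(G).
det(G) = -128, so p(0) = 128.

128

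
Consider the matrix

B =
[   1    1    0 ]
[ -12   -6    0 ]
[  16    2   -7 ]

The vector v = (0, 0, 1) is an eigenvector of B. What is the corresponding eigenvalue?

Compute Bv: B·(0, 0, 1) = (0, 0, -7).
Since Bv = λv, compare component 3: -7 = λ·1, so λ = -7.

-7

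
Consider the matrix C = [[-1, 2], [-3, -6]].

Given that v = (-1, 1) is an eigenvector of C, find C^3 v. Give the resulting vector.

First find the eigenvalue: Cv = (3, -3) = -3·(-1, 1), so λ = -3.
Then C^3 v = λ^3·v = (-3)^3·(-1, 1) = -27·(-1, 1) = (27, -27).

(27, -27)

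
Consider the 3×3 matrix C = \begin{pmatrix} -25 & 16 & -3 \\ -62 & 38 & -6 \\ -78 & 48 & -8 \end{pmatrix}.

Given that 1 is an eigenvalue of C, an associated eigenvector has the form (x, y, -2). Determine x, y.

-1, -2

We need (C - 1I)v = 0.
C - 1I = [[-26, 16, -3], [-62, 37, -6], [-78, 48, -9]].
Row 1: (-26)·x + (16)·y + (-3)·-2 = 0
Row 2: (-62)·x + (37)·y + (-6)·-2 = 0
Row 3: (-78)·x + (48)·y + (-9)·-2 = 0
Solving gives x = -1, y = -2.
Check: C·(-1, -2, -2) = (-1, -2, -2) = 1·(-1, -2, -2).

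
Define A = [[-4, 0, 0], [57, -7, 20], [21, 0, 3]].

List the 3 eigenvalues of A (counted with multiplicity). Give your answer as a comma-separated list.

Compute the characteristic polynomial p(λ) = det(λI - A).
Expanding along the first row, p(λ) = λ^3 + 8λ^2 - 5λ - 84.
Since p(-4) = 0, λ = -4 is a root.
Factor out (λ + 4): p(λ) = (λ + 4)·(λ^2 + 4λ - 21).
The quadratic factors as (λ + 7)·(λ - 3).
Eigenvalues: -7, -4, 3.

-7, -4, 3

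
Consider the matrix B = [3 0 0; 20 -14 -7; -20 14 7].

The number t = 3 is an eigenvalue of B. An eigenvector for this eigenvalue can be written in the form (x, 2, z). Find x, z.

1, -2

We need (B - 3I)v = 0.
B - 3I = [[0, 0, 0], [20, -17, -7], [-20, 14, 4]].
Row 1: (0)·x + (0)·2 + (0)·z = 0
Row 2: (20)·x + (-17)·2 + (-7)·z = 0
Row 3: (-20)·x + (14)·2 + (4)·z = 0
Solving gives x = 1, z = -2.
Check: B·(1, 2, -2) = (3, 6, -6) = 3·(1, 2, -2).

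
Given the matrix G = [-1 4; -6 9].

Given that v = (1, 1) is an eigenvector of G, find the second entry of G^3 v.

First find the eigenvalue: Gv = (3, 3) = 3·(1, 1), so λ = 3.
Then G^3 v = λ^3·v = 3^3·(1, 1) = 27·(1, 1) = (27, 27).

27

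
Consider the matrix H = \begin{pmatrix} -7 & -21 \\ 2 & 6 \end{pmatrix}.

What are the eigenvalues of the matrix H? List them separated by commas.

det(H - tI) = (-7 - t)(6 - t) - (-21)·(2) = t^2 + t.
This factors as (t + 1)·t = 0.
Eigenvalues: -1, 0.

-1, 0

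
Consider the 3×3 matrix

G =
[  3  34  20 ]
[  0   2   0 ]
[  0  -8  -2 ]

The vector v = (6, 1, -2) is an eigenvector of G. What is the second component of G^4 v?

First find the eigenvalue: Gv = (12, 2, -4) = 2·(6, 1, -2), so λ = 2.
Then G^4 v = λ^4·v = 2^4·(6, 1, -2) = 16·(6, 1, -2) = (96, 16, -32).

16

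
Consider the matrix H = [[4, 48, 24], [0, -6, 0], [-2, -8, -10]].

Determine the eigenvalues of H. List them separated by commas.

Set up det(lambda·I - H) = 0.
Expanding along the first row, p(lambda) = lambda^3 + 12·lambda^2 + 44·lambda + 48.
Since p(-4) = 0, lambda = -4 is a root.
Factor out (lambda + 4): p(lambda) = (lambda + 4)·(lambda^2 + 8·lambda + 12).
The quadratic factors as (lambda + 6)·(lambda + 2).
Eigenvalues: -6, -4, -2.

-6, -4, -2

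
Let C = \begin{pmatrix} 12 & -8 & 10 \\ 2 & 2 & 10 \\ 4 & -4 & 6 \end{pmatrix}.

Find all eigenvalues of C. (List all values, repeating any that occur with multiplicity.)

The characteristic polynomial is p(lambda) = det(lambda·I - C).
Cofactor expansion gives p(lambda) = lambda^3 - 20·lambda^2 + 124·lambda - 240.
Since p(4) = 0, lambda = 4 is a root.
Dividing by (lambda - 4) leaves lambda^2 - 16·lambda + 60.
The quadratic factors as (lambda - 6)·(lambda - 10).
Eigenvalues: 4, 6, 10.

4, 6, 10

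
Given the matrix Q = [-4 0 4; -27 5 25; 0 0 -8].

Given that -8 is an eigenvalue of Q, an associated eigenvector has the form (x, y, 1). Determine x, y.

We need (Q + 8I)v = 0.
Q + 8I = [[4, 0, 4], [-27, 13, 25], [0, 0, 0]].
Row 1: (4)·x + (0)·y + (4)·1 = 0
Row 2: (-27)·x + (13)·y + (25)·1 = 0
Row 3: (0)·x + (0)·y + (0)·1 = 0
Solving gives x = -1, y = -4.
Check: Q·(-1, -4, 1) = (8, 32, -8) = -8·(-1, -4, 1).

-1, -4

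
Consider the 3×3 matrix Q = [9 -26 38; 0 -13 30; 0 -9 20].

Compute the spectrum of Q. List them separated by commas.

Set up det(λI - Q) = 0.
Expanding the 3×3 determinant: p(λ) = λ^3 - 16λ^2 + 73λ - 90.
Try λ = 5: p(5) = 0, so 5 is a root.
Dividing by (λ - 5) leaves λ^2 - 11λ + 18.
The quadratic factors as (λ - 2)·(λ - 9).
Eigenvalues: 2, 5, 9.

2, 5, 9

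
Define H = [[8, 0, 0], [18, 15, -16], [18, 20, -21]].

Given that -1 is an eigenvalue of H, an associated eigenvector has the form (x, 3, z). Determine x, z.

We need (H + 1I)v = 0.
H + 1I = [[9, 0, 0], [18, 16, -16], [18, 20, -20]].
Row 1: (9)·x + (0)·3 + (0)·z = 0
Row 2: (18)·x + (16)·3 + (-16)·z = 0
Row 3: (18)·x + (20)·3 + (-20)·z = 0
Solving gives x = 0, z = 3.
Check: H·(0, 3, 3) = (0, -3, -3) = -1·(0, 3, 3).

0, 3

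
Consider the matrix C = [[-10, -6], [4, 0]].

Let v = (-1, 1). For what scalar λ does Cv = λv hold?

Compute Cv: C·(-1, 1) = (4, -4).
Since Cv = λv, compare component 1: 4 = λ·-1, so λ = -4.

-4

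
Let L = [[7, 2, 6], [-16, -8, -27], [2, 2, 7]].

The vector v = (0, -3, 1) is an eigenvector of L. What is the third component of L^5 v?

First find the eigenvalue: Lv = (0, -3, 1) = 1·(0, -3, 1), so λ = 1.
Then L^5 v = λ^5·v = 1^5·(0, -3, 1) = 1·(0, -3, 1) = (0, -3, 1).

1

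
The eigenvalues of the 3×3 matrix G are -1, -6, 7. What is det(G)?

42

det(G) is the product of the eigenvalues: (-1) · (-6) · (7) = 42.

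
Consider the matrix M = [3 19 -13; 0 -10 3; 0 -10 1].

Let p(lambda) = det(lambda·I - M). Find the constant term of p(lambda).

-60

p(lambda) = lambda^3 + 6·lambda^2 - 7·lambda - 60.
The constant term is -60.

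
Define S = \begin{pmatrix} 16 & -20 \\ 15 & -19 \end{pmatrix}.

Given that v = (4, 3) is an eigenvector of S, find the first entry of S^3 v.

4

First find the eigenvalue: Sv = (4, 3) = 1·(4, 3), so λ = 1.
Then S^3 v = λ^3·v = 1^3·(4, 3) = 1·(4, 3) = (4, 3).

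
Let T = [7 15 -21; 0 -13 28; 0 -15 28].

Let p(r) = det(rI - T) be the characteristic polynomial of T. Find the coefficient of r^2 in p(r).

-22

The coefficient of r^2 of det(rI - T) is −trace(T).
trace(T) = (7) + (-13) + (28) = 22, so the coefficient is -22.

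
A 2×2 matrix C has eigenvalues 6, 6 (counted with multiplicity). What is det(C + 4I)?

100

If C has eigenvalues 6, 6, then C + 4I has eigenvalues 10, 10.
det(C + 4I) = (10) · (10) = 100.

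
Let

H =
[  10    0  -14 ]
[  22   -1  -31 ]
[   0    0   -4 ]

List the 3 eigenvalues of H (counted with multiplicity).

Compute the characteristic polynomial p(λ) = det(λI - H).
Cofactor expansion gives p(λ) = λ^3 - 5λ^2 - 46λ - 40.
Since p(-1) = 0, λ = -1 is a root.
Factor out (λ + 1): p(λ) = (λ + 1)·(λ^2 - 6λ - 40).
The quadratic factors as (λ + 4)·(λ - 10).
Eigenvalues: -4, -1, 10.

-4, -1, 10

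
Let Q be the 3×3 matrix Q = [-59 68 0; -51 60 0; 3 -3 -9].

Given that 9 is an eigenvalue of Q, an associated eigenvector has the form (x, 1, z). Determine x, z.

1, 0

We need (Q - 9I)v = 0.
Q - 9I = [[-68, 68, 0], [-51, 51, 0], [3, -3, -18]].
Row 1: (-68)·x + (68)·1 + (0)·z = 0
Row 2: (-51)·x + (51)·1 + (0)·z = 0
Row 3: (3)·x + (-3)·1 + (-18)·z = 0
Solving gives x = 1, z = 0.
Check: Q·(1, 1, 0) = (9, 9, 0) = 9·(1, 1, 0).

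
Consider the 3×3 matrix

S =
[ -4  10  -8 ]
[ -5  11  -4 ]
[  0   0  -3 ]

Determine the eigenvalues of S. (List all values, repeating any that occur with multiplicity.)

-3, 1, 6

Compute the characteristic polynomial p(μ) = det(μI - S).
Expanding the 3×3 determinant: p(μ) = μ^3 - 4μ^2 - 15μ + 18.
Since p(1) = 0, μ = 1 is a root.
Factor out (μ - 1): p(μ) = (μ - 1)·(μ^2 - 3μ - 18).
The quadratic factors as (μ + 3)·(μ - 6).
Eigenvalues: -3, 1, 6.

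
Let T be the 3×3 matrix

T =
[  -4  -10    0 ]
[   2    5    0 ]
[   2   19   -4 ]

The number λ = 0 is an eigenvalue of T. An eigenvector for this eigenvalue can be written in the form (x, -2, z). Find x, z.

5, -7

We need (T)v = 0.
T = [[-4, -10, 0], [2, 5, 0], [2, 19, -4]].
Row 1: (-4)·x + (-10)·-2 + (0)·z = 0
Row 2: (2)·x + (5)·-2 + (0)·z = 0
Row 3: (2)·x + (19)·-2 + (-4)·z = 0
Solving gives x = 5, z = -7.
Check: T·(5, -2, -7) = (0, 0, 0) = 0·(5, -2, -7).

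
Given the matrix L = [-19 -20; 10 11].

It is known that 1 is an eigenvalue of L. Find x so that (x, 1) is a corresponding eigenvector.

-1

We need (L - 1I)v = 0.
L - 1I = [[-20, -20], [10, 10]].
Row 1: (-20)·x + (-20)·1 = 0
Row 2: (10)·x + (10)·1 = 0
Solving gives x = -1.
Check: L·(-1, 1) = (-1, 1) = 1·(-1, 1).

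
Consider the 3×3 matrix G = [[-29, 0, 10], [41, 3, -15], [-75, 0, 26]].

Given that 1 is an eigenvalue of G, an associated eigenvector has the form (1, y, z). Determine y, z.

2, 3

We need (G - 1I)v = 0.
G - 1I = [[-30, 0, 10], [41, 2, -15], [-75, 0, 25]].
Row 1: (-30)·1 + (0)·y + (10)·z = 0
Row 2: (41)·1 + (2)·y + (-15)·z = 0
Row 3: (-75)·1 + (0)·y + (25)·z = 0
Solving gives y = 2, z = 3.
Check: G·(1, 2, 3) = (1, 2, 3) = 1·(1, 2, 3).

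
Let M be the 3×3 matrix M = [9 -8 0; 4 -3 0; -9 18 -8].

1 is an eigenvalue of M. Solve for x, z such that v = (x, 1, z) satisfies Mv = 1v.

1, 1

We need (M - 1I)v = 0.
M - 1I = [[8, -8, 0], [4, -4, 0], [-9, 18, -9]].
Row 1: (8)·x + (-8)·1 + (0)·z = 0
Row 2: (4)·x + (-4)·1 + (0)·z = 0
Row 3: (-9)·x + (18)·1 + (-9)·z = 0
Solving gives x = 1, z = 1.
Check: M·(1, 1, 1) = (1, 1, 1) = 1·(1, 1, 1).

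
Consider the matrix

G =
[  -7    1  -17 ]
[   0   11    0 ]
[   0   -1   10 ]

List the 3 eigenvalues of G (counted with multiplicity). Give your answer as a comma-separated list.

-7, 10, 11

Set up det(lambda·I - G) = 0.
Cofactor expansion gives p(lambda) = lambda^3 - 14·lambda^2 - 37·lambda + 770.
Try lambda = 10: p(10) = 0, so 10 is a root.
Dividing by (lambda - 10) leaves lambda^2 - 4·lambda - 77.
The quadratic factors as (lambda + 7)·(lambda - 11).
Eigenvalues: -7, 10, 11.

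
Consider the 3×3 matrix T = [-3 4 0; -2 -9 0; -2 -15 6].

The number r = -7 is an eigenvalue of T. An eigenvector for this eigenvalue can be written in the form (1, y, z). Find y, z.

We need (T + 7I)v = 0.
T + 7I = [[4, 4, 0], [-2, -2, 0], [-2, -15, 13]].
Row 1: (4)·1 + (4)·y + (0)·z = 0
Row 2: (-2)·1 + (-2)·y + (0)·z = 0
Row 3: (-2)·1 + (-15)·y + (13)·z = 0
Solving gives y = -1, z = -1.
Check: T·(1, -1, -1) = (-7, 7, 7) = -7·(1, -1, -1).

-1, -1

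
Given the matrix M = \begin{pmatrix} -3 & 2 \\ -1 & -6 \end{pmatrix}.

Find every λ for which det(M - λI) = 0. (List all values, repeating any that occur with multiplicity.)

-5, -4

det(M - sI) = (-3 - s)(-6 - s) - (2)·(-1) = s^2 + 9s + 20.
This factors as (s + 5)·(s + 4) = 0.
Eigenvalues: -5, -4.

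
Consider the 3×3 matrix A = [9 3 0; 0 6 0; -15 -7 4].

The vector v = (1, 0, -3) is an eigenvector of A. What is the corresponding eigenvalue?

Compute Av: A·(1, 0, -3) = (9, 0, -27).
Since Av = λv, compare component 1: 9 = λ·1, so λ = 9.

9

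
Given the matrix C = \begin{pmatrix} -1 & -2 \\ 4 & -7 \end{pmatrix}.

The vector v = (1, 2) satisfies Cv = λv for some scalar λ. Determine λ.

Compute Cv: C·(1, 2) = (-5, -10).
Since Cv = λv, compare component 1: -5 = λ·1, so λ = -5.

-5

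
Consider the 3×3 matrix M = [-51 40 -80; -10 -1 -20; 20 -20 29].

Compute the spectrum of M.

-11, -11, -1

The characteristic polynomial is p(λ) = det(λI - M).
Expanding along the first row, p(λ) = λ^3 + 23λ^2 + 143λ + 121.
Rational-root test: λ = -11 gives p(-11) = 0.
Factor out (λ + 11): p(λ) = (λ + 11)·(λ^2 + 12λ + 11).
The quadratic factors as (λ + 11)·(λ + 1).
Eigenvalues: -11, -11, -1.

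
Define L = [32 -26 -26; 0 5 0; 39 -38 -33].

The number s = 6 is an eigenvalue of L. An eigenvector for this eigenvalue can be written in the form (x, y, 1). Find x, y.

We need (L - 6I)v = 0.
L - 6I = [[26, -26, -26], [0, -1, 0], [39, -38, -39]].
Row 1: (26)·x + (-26)·y + (-26)·1 = 0
Row 2: (0)·x + (-1)·y + (0)·1 = 0
Row 3: (39)·x + (-38)·y + (-39)·1 = 0
Solving gives x = 1, y = 0.
Check: L·(1, 0, 1) = (6, 0, 6) = 6·(1, 0, 1).

1, 0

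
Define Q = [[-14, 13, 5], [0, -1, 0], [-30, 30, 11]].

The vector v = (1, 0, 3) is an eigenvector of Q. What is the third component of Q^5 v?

First find the eigenvalue: Qv = (1, 0, 3) = 1·(1, 0, 3), so λ = 1.
Then Q^5 v = λ^5·v = 1^5·(1, 0, 3) = 1·(1, 0, 3) = (1, 0, 3).

3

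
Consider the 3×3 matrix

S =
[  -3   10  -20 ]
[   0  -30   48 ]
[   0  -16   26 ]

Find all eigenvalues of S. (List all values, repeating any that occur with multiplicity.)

Set up det(tI - S) = 0.
Expanding along the first row, p(t) = t^3 + 7t^2 - 36.
Rational-root test: t = 2 gives p(2) = 0.
Factor out (t - 2): p(t) = (t - 2)·(t^2 + 9t + 18).
The quadratic factors as (t + 6)·(t + 3).
Eigenvalues: -6, -3, 2.

-6, -3, 2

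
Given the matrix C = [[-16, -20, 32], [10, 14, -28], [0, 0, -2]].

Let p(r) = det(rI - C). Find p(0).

-48

p(0) = det(0·I − C) = det(−C) = (−1)^3·det(C).
det(C) = 48, so p(0) = -48.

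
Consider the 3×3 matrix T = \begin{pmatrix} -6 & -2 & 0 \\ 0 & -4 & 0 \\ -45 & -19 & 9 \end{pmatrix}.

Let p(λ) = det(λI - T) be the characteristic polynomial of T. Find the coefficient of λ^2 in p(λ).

1

The coefficient of λ^2 of det(λI - T) is −trace(T).
trace(T) = (-6) + (-4) + (9) = -1, so the coefficient is 1.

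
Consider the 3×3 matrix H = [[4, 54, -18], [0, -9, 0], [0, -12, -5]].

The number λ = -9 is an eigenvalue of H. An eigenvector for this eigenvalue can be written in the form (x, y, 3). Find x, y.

0, 1

We need (H + 9I)v = 0.
H + 9I = [[13, 54, -18], [0, 0, 0], [0, -12, 4]].
Row 1: (13)·x + (54)·y + (-18)·3 = 0
Row 2: (0)·x + (0)·y + (0)·3 = 0
Row 3: (0)·x + (-12)·y + (4)·3 = 0
Solving gives x = 0, y = 1.
Check: H·(0, 1, 3) = (0, -9, -27) = -9·(0, 1, 3).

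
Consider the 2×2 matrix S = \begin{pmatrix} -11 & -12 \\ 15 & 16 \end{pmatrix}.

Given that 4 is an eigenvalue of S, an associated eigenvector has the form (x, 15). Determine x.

-12

We need (S - 4I)v = 0.
S - 4I = [[-15, -12], [15, 12]].
Row 1: (-15)·x + (-12)·15 = 0
Row 2: (15)·x + (12)·15 = 0
Solving gives x = -12.
Check: S·(-12, 15) = (-48, 60) = 4·(-12, 15).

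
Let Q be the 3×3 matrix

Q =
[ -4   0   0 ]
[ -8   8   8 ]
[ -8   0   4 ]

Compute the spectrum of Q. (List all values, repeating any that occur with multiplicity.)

Set up det(lambda·I - Q) = 0.
Expanding the 3×3 determinant: p(lambda) = lambda^3 - 8·lambda^2 - 16·lambda + 128.
Rational-root test: lambda = 4 gives p(4) = 0.
Factor out (lambda - 4): p(lambda) = (lambda - 4)·(lambda^2 - 4·lambda - 32).
The quadratic factors as (lambda + 4)·(lambda - 8).
Eigenvalues: -4, 4, 8.

-4, 4, 8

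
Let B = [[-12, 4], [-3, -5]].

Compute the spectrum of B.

det(B - tI) = (-12 - t)(-5 - t) - (4)·(-3) = t^2 + 17t + 72.
This factors as (t + 9)·(t + 8) = 0.
Eigenvalues: -9, -8.

-9, -8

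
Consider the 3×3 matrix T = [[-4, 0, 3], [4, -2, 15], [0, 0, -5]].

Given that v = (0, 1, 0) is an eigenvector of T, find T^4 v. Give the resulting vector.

(0, 16, 0)

First find the eigenvalue: Tv = (0, -2, 0) = -2·(0, 1, 0), so λ = -2.
Then T^4 v = λ^4·v = (-2)^4·(0, 1, 0) = 16·(0, 1, 0) = (0, 16, 0).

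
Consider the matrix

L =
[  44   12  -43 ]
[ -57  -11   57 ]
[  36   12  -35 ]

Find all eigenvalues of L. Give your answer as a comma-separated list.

The characteristic polynomial is p(lambda) = det(lambda·I - L).
Cofactor expansion gives p(lambda) = lambda^3 + 2·lambda^2 - 91·lambda + 88.
Rational-root test: lambda = 1 gives p(1) = 0.
Factor out (lambda - 1): p(lambda) = (lambda - 1)·(lambda^2 + 3·lambda - 88).
The quadratic factors as (lambda + 11)·(lambda - 8).
Eigenvalues: -11, 1, 8.

-11, 1, 8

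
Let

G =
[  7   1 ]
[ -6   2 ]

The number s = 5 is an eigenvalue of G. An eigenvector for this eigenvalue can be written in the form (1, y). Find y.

We need (G - 5I)v = 0.
G - 5I = [[2, 1], [-6, -3]].
Row 1: (2)·1 + (1)·y = 0
Row 2: (-6)·1 + (-3)·y = 0
Solving gives y = -2.
Check: G·(1, -2) = (5, -10) = 5·(1, -2).

-2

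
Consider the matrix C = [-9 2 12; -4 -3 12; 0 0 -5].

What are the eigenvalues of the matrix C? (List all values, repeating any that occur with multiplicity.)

The characteristic polynomial is p(lambda) = det(lambda·I - C).
Cofactor expansion gives p(lambda) = lambda^3 + 17·lambda^2 + 95·lambda + 175.
Rational-root test: lambda = -5 gives p(-5) = 0.
Dividing by (lambda + 5) leaves lambda^2 + 12·lambda + 35.
The quadratic factors as (lambda + 7)·(lambda + 5).
Eigenvalues: -7, -5, -5.

-7, -5, -5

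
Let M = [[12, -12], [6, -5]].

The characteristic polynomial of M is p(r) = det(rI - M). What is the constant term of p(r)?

p(r) = r^2 - 7r + 12.
The constant term is 12.

12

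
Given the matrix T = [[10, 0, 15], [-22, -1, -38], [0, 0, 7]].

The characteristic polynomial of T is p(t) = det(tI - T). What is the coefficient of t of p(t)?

p(t) = t^3 - 16t^2 + 53t + 70.
The coefficient of t is 53.

53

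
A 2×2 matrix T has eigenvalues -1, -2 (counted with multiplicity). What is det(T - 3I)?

20

If T has eigenvalues -1, -2, then T - 3I has eigenvalues -4, -5.
det(T - 3I) = (-4) · (-5) = 20.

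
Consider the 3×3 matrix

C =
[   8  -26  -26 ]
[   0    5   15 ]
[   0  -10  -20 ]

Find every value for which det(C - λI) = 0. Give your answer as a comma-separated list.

The characteristic polynomial is p(s) = det(sI - C).
Cofactor expansion gives p(s) = s^3 + 7s^2 - 70s - 400.
Since p(8) = 0, s = 8 is a root.
Factor out (s - 8): p(s) = (s - 8)·(s^2 + 15s + 50).
The quadratic factors as (s + 10)·(s + 5).
Eigenvalues: -10, -5, 8.

-10, -5, 8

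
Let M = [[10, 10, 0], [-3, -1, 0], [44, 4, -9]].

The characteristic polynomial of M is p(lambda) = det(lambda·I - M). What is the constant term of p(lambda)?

180

p(lambda) = lambda^3 - 61·lambda + 180.
The constant term is 180.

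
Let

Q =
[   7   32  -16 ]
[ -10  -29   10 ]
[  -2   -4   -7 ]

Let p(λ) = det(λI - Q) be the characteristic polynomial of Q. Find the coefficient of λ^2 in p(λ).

The coefficient of λ^2 of det(λI - Q) is −trace(Q).
trace(Q) = (7) + (-29) + (-7) = -29, so the coefficient is 29.

29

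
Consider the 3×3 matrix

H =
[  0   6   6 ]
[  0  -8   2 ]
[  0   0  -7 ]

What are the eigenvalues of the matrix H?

H is upper triangular, so its eigenvalues are the diagonal entries.
Diagonal: 0, -8, -7.

-8, -7, 0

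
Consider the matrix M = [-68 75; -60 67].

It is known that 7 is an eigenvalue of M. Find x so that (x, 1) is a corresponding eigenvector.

We need (M - 7I)v = 0.
M - 7I = [[-75, 75], [-60, 60]].
Row 1: (-75)·x + (75)·1 = 0
Row 2: (-60)·x + (60)·1 = 0
Solving gives x = 1.
Check: M·(1, 1) = (7, 7) = 7·(1, 1).

1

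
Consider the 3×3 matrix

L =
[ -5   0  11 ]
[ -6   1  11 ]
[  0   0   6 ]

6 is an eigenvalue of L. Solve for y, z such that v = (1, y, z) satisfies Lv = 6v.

We need (L - 6I)v = 0.
L - 6I = [[-11, 0, 11], [-6, -5, 11], [0, 0, 0]].
Row 1: (-11)·1 + (0)·y + (11)·z = 0
Row 2: (-6)·1 + (-5)·y + (11)·z = 0
Row 3: (0)·1 + (0)·y + (0)·z = 0
Solving gives y = 1, z = 1.
Check: L·(1, 1, 1) = (6, 6, 6) = 6·(1, 1, 1).

1, 1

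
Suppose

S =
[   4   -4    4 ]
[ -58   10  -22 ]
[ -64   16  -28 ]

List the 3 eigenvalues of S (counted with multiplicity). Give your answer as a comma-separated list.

Set up det(tI - S) = 0.
Expanding along the first row, p(t) = t^3 + 14t^2 + 24t.
Try t = 0: p(0) = 0, so 0 is a root.
Factor out t: p(t) = t·(t^2 + 14t + 24).
The quadratic factors as (t + 12)·(t + 2).
Eigenvalues: -12, -2, 0.

-12, -2, 0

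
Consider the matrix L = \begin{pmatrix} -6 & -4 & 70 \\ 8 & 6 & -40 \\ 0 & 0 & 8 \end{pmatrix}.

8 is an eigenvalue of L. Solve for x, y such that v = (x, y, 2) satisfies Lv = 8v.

We need (L - 8I)v = 0.
L - 8I = [[-14, -4, 70], [8, -2, -40], [0, 0, 0]].
Row 1: (-14)·x + (-4)·y + (70)·2 = 0
Row 2: (8)·x + (-2)·y + (-40)·2 = 0
Row 3: (0)·x + (0)·y + (0)·2 = 0
Solving gives x = 10, y = 0.
Check: L·(10, 0, 2) = (80, 0, 16) = 8·(10, 0, 2).

10, 0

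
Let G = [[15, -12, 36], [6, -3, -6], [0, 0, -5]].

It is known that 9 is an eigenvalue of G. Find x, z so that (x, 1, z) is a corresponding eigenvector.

We need (G - 9I)v = 0.
G - 9I = [[6, -12, 36], [6, -12, -6], [0, 0, -14]].
Row 1: (6)·x + (-12)·1 + (36)·z = 0
Row 2: (6)·x + (-12)·1 + (-6)·z = 0
Row 3: (0)·x + (0)·1 + (-14)·z = 0
Solving gives x = 2, z = 0.
Check: G·(2, 1, 0) = (18, 9, 0) = 9·(2, 1, 0).

2, 0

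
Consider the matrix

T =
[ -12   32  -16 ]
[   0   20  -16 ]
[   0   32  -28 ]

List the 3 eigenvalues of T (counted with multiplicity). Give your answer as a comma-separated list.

-12, -12, 4

Compute the characteristic polynomial p(μ) = det(μI - T).
Expanding the 3×3 determinant: p(μ) = μ^3 + 20μ^2 + 48μ - 576.
Try μ = -12: p(-12) = 0, so -12 is a root.
Factor out (μ + 12): p(μ) = (μ + 12)·(μ^2 + 8μ - 48).
The quadratic factors as (μ + 12)·(μ - 4).
Eigenvalues: -12, -12, 4.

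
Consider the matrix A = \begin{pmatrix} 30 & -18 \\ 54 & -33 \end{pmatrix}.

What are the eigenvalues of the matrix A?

-6, 3

det(A - μI) = (30 - μ)(-33 - μ) - (-18)·(54) = μ^2 + 3μ - 18.
This factors as (μ + 6)·(μ - 3) = 0.
Eigenvalues: -6, 3.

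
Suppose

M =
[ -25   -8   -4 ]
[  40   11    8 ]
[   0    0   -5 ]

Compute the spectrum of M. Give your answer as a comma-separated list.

-9, -5, -5

Compute the characteristic polynomial p(t) = det(tI - M).
Expanding along the first row, p(t) = t^3 + 19t^2 + 115t + 225.
Since p(-9) = 0, t = -9 is a root.
Factor out (t + 9): p(t) = (t + 9)·(t^2 + 10t + 25).
The quadratic factor is (t + 5)^2.
Eigenvalues: -9, -5, -5.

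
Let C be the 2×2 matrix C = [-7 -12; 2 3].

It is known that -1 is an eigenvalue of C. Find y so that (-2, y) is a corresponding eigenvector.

We need (C + 1I)v = 0.
C + 1I = [[-6, -12], [2, 4]].
Row 1: (-6)·-2 + (-12)·y = 0
Row 2: (2)·-2 + (4)·y = 0
Solving gives y = 1.
Check: C·(-2, 1) = (2, -1) = -1·(-2, 1).

1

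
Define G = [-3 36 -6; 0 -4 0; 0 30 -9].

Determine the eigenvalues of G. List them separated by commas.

The characteristic polynomial is p(t) = det(tI - G).
Expanding the 3×3 determinant: p(t) = t^3 + 16t^2 + 75t + 108.
Try t = -3: p(-3) = 0, so -3 is a root.
Factor out (t + 3): p(t) = (t + 3)·(t^2 + 13t + 36).
The quadratic factors as (t + 9)·(t + 4).
Eigenvalues: -9, -4, -3.

-9, -4, -3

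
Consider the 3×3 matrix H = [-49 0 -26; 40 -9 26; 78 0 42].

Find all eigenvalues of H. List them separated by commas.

The characteristic polynomial is p(λ) = det(λI - H).
Expanding the 3×3 determinant: p(λ) = λ^3 + 16λ^2 + 33λ - 270.
Try λ = -9: p(-9) = 0, so -9 is a root.
Factor out (λ + 9): p(λ) = (λ + 9)·(λ^2 + 7λ - 30).
The quadratic factors as (λ + 10)·(λ - 3).
Eigenvalues: -10, -9, 3.

-10, -9, 3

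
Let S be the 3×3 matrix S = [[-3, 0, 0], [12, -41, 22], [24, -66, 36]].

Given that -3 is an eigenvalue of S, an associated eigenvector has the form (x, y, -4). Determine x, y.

1, -2

We need (S + 3I)v = 0.
S + 3I = [[0, 0, 0], [12, -38, 22], [24, -66, 39]].
Row 1: (0)·x + (0)·y + (0)·-4 = 0
Row 2: (12)·x + (-38)·y + (22)·-4 = 0
Row 3: (24)·x + (-66)·y + (39)·-4 = 0
Solving gives x = 1, y = -2.
Check: S·(1, -2, -4) = (-3, 6, 12) = -3·(1, -2, -4).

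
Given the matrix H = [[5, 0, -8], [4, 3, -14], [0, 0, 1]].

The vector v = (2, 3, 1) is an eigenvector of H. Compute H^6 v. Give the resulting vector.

First find the eigenvalue: Hv = (2, 3, 1) = 1·(2, 3, 1), so λ = 1.
Then H^6 v = λ^6·v = 1^6·(2, 3, 1) = 1·(2, 3, 1) = (2, 3, 1).

(2, 3, 1)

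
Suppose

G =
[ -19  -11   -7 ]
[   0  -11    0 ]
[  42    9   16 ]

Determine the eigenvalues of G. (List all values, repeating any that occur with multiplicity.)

-11, -5, 2

Set up det(μI - G) = 0.
Expanding along the first row, p(μ) = μ^3 + 14μ^2 + 23μ - 110.
Rational-root test: μ = 2 gives p(2) = 0.
Dividing by (μ - 2) leaves μ^2 + 16μ + 55.
The quadratic factors as (μ + 11)·(μ + 5).
Eigenvalues: -11, -5, 2.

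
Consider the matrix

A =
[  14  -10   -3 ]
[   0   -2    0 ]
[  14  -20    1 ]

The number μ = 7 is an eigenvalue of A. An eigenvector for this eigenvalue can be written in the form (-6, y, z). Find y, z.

0, -14

We need (A - 7I)v = 0.
A - 7I = [[7, -10, -3], [0, -9, 0], [14, -20, -6]].
Row 1: (7)·-6 + (-10)·y + (-3)·z = 0
Row 2: (0)·-6 + (-9)·y + (0)·z = 0
Row 3: (14)·-6 + (-20)·y + (-6)·z = 0
Solving gives y = 0, z = -14.
Check: A·(-6, 0, -14) = (-42, 0, -98) = 7·(-6, 0, -14).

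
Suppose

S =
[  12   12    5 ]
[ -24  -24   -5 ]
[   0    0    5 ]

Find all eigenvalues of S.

The characteristic polynomial is p(μ) = det(μI - S).
Expanding along the first row, p(μ) = μ^3 + 7μ^2 - 60μ.
Try μ = 0: p(0) = 0, so 0 is a root.
Factor out μ: p(μ) = μ·(μ^2 + 7μ - 60).
The quadratic factors as (μ + 12)·(μ - 5).
Eigenvalues: -12, 0, 5.

-12, 0, 5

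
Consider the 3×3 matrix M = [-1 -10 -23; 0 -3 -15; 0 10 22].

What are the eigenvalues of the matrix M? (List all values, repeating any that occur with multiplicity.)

-1, 7, 12

The characteristic polynomial is p(t) = det(tI - M).
Expanding the 3×3 determinant: p(t) = t^3 - 18t^2 + 65t + 84.
Rational-root test: t = 7 gives p(7) = 0.
Dividing by (t - 7) leaves t^2 - 11t - 12.
The quadratic factors as (t + 1)·(t - 12).
Eigenvalues: -1, 7, 12.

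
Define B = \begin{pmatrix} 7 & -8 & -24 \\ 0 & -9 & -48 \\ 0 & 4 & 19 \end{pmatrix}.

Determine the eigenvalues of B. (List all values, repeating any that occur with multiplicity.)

The characteristic polynomial is p(t) = det(tI - B).
Expanding along the first row, p(t) = t^3 - 17t^2 + 91t - 147.
Rational-root test: t = 3 gives p(3) = 0.
Factor out (t - 3): p(t) = (t - 3)·(t^2 - 14t + 49).
The quadratic factor is (t - 7)^2.
Eigenvalues: 3, 7, 7.

3, 7, 7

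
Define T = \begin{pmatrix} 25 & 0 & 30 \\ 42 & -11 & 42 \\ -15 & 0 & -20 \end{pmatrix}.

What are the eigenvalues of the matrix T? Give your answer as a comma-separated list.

The characteristic polynomial is p(μ) = det(μI - T).
Expanding along the first row, p(μ) = μ^3 + 6μ^2 - 105μ - 550.
Try μ = -11: p(-11) = 0, so -11 is a root.
Factor out (μ + 11): p(μ) = (μ + 11)·(μ^2 - 5μ - 50).
The quadratic factors as (μ + 5)·(μ - 10).
Eigenvalues: -11, -5, 10.

-11, -5, 10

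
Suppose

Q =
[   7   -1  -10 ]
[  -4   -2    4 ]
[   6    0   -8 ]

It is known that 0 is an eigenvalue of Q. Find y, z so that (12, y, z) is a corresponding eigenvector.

-6, 9

We need (Q)v = 0.
Q = [[7, -1, -10], [-4, -2, 4], [6, 0, -8]].
Row 1: (7)·12 + (-1)·y + (-10)·z = 0
Row 2: (-4)·12 + (-2)·y + (4)·z = 0
Row 3: (6)·12 + (0)·y + (-8)·z = 0
Solving gives y = -6, z = 9.
Check: Q·(12, -6, 9) = (0, 0, 0) = 0·(12, -6, 9).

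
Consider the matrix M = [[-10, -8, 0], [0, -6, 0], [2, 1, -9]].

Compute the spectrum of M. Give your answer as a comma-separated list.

-10, -9, -6

Set up det(sI - M) = 0.
Expanding the 3×3 determinant: p(s) = s^3 + 25s^2 + 204s + 540.
Since p(-6) = 0, s = -6 is a root.
Factor out (s + 6): p(s) = (s + 6)·(s^2 + 19s + 90).
The quadratic factors as (s + 10)·(s + 9).
Eigenvalues: -10, -9, -6.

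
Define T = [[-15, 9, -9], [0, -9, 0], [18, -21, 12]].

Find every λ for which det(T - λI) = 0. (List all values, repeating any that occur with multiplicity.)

-9, -6, 3

Compute the characteristic polynomial p(λ) = det(λI - T).
Expanding the 3×3 determinant: p(λ) = λ^3 + 12λ^2 + 9λ - 162.
Rational-root test: λ = -9 gives p(-9) = 0.
Factor out (λ + 9): p(λ) = (λ + 9)·(λ^2 + 3λ - 18).
The quadratic factors as (λ + 6)·(λ - 3).
Eigenvalues: -9, -6, 3.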